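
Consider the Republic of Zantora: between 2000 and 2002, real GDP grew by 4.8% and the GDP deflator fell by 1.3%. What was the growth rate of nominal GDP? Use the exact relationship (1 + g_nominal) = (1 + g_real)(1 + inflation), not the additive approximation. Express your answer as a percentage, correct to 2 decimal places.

(1 + g_nom) = (1 + g_real)(1 + π) = 1.0480 × 0.9870 = 1.03438.

3.44%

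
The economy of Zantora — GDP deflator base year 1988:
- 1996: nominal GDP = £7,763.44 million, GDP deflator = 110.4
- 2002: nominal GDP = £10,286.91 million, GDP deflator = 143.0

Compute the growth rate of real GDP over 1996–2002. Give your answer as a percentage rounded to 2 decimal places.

2.30%

Real GDP 1996 = 7763.44 / 1.104 = 7032.10.
Real GDP 2002 = 10286.91 / 1.430 = 7193.64.
Real growth = 7193.64 / 7032.10 − 1 = 0.0230.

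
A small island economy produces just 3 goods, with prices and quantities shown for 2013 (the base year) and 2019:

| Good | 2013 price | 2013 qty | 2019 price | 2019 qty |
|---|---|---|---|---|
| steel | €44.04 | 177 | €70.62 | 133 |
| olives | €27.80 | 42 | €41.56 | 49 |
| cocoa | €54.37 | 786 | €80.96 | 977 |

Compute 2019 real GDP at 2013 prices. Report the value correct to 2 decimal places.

Real GDP 2019 = Σ (p_2013 × q_2019) = 44.04·133 + 27.80·49 + 54.37·977 = 60339.01.

€60339.01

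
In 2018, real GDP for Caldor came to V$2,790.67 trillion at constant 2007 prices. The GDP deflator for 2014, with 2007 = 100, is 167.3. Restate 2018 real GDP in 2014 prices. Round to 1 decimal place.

Real GDP in 2014 prices = Real GDP in 2007 prices × (P_2014/P_2007) = 2790.67 × 1.673 = 4668.79.

V$4,668.8 trillion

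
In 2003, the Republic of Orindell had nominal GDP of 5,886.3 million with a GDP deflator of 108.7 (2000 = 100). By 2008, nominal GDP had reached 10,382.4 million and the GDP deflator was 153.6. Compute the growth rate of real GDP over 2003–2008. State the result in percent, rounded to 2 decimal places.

Real GDP 2003 = 5886.3 / 1.087 = 5415.18.
Real GDP 2008 = 10382.4 / 1.536 = 6759.38.
Real growth = 6759.38 / 5415.18 − 1 = 0.2482.

24.82%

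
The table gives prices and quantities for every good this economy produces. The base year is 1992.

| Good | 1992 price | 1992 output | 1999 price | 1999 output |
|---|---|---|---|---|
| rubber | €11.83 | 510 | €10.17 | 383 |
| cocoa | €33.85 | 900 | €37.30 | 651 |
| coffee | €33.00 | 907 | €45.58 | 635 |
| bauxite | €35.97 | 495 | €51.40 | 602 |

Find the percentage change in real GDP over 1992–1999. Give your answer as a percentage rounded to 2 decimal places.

Real GDP 1992 = Nominal GDP 1992 = 11.83·510 + 33.85·900 + 33.00·907 + 35.97·495 = 84234.45.
Real GDP 1999 (at 1992 prices) = 11.83·383 + 33.85·651 + 33.00·635 + 35.97·602 = 69176.18.
Real growth = 69176.18/84234.45 − 1 = -0.1788.

-17.88%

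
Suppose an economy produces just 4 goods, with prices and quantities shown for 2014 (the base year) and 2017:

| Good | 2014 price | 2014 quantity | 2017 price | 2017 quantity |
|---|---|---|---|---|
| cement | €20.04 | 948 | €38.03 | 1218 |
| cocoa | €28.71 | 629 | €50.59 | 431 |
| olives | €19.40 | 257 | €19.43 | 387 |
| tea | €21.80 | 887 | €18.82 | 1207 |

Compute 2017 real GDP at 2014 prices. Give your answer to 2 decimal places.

Real GDP 2017 = Σ (p_2014 × q_2017) = 20.04·1218 + 28.71·431 + 19.40·387 + 21.80·1207 = 70603.13.

€70603.13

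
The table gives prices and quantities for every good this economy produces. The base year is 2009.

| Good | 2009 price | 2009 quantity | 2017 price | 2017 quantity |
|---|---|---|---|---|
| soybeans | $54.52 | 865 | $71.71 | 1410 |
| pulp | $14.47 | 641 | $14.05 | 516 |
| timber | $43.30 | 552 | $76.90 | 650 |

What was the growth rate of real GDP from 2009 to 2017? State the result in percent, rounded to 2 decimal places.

Real GDP 2009 = Nominal GDP 2009 = 54.52·865 + 14.47·641 + 43.30·552 = 80336.67.
Real GDP 2017 (at 2009 prices) = 54.52·1410 + 14.47·516 + 43.30·650 = 112484.72.
Real growth = 112484.72/80336.67 − 1 = 0.4002.

40.02%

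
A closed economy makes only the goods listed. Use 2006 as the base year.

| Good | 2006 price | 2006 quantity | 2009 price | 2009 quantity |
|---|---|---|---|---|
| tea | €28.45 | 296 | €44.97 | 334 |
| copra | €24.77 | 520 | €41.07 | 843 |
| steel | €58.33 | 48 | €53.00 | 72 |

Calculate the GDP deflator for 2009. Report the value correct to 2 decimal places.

Nominal GDP 2009 = 44.97·334 + 41.07·843 + 53.00·72 = 53457.99.
Real GDP 2009 (at 2006 prices) = 28.45·334 + 24.77·843 + 58.33·72 = 34583.17.
Deflator = Nominal/Real × 100 = 53457.99/34583.17 × 100 = 154.578.

154.58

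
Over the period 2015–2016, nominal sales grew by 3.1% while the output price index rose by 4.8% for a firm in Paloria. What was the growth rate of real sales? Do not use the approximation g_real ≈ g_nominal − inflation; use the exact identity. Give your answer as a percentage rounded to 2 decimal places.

-1.62%

(1 + g_nom) = (1 + g_real)(1 + π), so g_real = 1.0310 / 1.0480 − 1 = -0.01622.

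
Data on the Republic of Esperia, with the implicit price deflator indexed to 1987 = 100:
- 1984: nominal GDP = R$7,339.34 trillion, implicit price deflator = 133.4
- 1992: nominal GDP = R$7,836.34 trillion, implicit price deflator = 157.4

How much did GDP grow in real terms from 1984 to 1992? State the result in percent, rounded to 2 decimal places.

Deflate each year: 1984 → 7339.34/1.334 = 5501.75; 1992 → 7836.34/1.574 = 4978.61.
So real GDP changed by 4978.61/5501.75 − 1 = -0.0951, i.e. -9.51%.

-9.51%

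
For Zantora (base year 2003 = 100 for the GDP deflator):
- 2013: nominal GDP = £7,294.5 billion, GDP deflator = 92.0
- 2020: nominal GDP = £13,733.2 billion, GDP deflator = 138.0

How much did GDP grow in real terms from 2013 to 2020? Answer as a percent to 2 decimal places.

25.51%

Real GDP 2013 = 7294.5 / 0.920 = 7928.80.
Real GDP 2020 = 13733.2 / 1.380 = 9951.59.
Real growth = 9951.59 / 7928.80 − 1 = 0.2551.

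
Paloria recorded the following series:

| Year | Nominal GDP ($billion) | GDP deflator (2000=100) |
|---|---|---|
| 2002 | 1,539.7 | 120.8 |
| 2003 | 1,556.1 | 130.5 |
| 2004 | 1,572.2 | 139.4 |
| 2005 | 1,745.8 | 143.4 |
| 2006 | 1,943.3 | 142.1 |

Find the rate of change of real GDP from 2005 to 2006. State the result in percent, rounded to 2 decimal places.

Real GDP 2005 = 1745.8/1.434 = 1217.43.
Real GDP 2006 = 1943.3/1.421 = 1367.56.
Change = 1367.56/1217.43 − 1 = 0.1233.

12.33%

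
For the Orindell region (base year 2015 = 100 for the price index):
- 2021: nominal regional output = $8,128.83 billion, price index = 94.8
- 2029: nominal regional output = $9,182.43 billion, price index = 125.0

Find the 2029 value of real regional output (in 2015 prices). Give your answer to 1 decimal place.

Real regional output = Nominal / (price index/100) = 9182.43 / 1.250 = 7345.94.

$7,345.9 billion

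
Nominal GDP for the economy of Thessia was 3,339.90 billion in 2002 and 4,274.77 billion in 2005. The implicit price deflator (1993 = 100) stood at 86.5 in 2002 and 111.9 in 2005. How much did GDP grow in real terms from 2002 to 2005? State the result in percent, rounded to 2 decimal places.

Deflate each year: 2002 → 3339.90/0.865 = 3861.16; 2005 → 4274.77/1.119 = 3820.17.
So real GDP changed by 3820.17/3861.16 − 1 = -0.0106, i.e. -1.06%.

-1.06%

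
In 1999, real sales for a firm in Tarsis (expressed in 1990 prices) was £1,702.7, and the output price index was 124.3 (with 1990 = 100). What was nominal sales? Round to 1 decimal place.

Nominal sales = Real × (output price index/100) = 1702.7 × 1.243 = 2116.46.

£2,116.5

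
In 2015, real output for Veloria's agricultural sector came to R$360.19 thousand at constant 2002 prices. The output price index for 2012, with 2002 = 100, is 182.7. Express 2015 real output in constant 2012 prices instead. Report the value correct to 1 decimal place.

R$658.1 thousand

Real output in 2012 prices = Real output in 2002 prices × (P_2012/P_2002) = 360.19 × 1.827 = 658.07.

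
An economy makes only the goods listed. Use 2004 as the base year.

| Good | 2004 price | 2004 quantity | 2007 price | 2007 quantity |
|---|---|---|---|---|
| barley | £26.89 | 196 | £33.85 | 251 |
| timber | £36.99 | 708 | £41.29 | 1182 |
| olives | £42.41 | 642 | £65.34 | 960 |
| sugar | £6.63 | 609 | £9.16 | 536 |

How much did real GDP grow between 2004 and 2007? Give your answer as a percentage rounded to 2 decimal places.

51.04%

Real GDP 2004 = Nominal GDP 2004 = 26.89·196 + 36.99·708 + 42.41·642 + 6.63·609 = 62724.25.
Real GDP 2007 (at 2004 prices) = 26.89·251 + 36.99·1182 + 42.41·960 + 6.63·536 = 94738.85.
Real growth = 94738.85/62724.25 − 1 = 0.5104.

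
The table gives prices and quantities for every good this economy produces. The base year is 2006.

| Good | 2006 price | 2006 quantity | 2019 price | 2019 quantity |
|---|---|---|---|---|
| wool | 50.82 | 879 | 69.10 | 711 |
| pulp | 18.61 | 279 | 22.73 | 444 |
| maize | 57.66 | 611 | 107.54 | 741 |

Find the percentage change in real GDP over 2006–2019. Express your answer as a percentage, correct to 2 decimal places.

2.38%

Real GDP 2006 = Nominal GDP 2006 = 50.82·879 + 18.61·279 + 57.66·611 = 85093.23.
Real GDP 2019 (at 2006 prices) = 50.82·711 + 18.61·444 + 57.66·741 = 87121.92.
Real growth = 87121.92/85093.23 − 1 = 0.0238.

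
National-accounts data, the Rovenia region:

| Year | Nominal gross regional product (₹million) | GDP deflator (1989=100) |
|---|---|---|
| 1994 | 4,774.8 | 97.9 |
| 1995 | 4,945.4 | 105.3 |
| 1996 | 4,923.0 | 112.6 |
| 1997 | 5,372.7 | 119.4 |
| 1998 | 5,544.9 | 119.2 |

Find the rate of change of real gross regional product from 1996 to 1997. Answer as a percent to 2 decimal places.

2.92%

Real gross regional product 1996 = 4923.0/1.126 = 4372.11.
Real gross regional product 1997 = 5372.7/1.194 = 4499.75.
Change = 4499.75/4372.11 − 1 = 0.0292.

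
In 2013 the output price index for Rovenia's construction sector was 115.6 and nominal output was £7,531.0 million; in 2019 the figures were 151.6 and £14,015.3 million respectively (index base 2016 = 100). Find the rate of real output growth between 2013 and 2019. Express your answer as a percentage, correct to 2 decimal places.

41.91%

Real output 2013 = 7531.0 / 1.156 = 6514.71.
Real output 2019 = 14015.3 / 1.516 = 9244.92.
Real growth = 9244.92 / 6514.71 − 1 = 0.4191.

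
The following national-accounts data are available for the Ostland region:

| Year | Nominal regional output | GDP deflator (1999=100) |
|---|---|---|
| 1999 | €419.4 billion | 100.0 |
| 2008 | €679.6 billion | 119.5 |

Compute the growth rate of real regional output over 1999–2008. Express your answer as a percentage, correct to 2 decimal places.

Real regional output 1999 = 419.4 / 1.000 = 419.40.
Real regional output 2008 = 679.6 / 1.195 = 568.70.
Real growth = 568.70 / 419.40 − 1 = 0.3560.

35.60%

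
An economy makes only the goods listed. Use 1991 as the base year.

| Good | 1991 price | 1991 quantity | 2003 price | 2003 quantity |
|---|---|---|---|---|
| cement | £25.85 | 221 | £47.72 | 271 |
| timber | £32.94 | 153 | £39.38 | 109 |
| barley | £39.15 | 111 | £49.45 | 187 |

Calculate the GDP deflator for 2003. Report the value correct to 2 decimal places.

Nominal GDP 2003 = 47.72·271 + 39.38·109 + 49.45·187 = 26471.69.
Real GDP 2003 (at 1991 prices) = 25.85·271 + 32.94·109 + 39.15·187 = 17916.86.
Deflator = Nominal/Real × 100 = 26471.69/17916.86 × 100 = 147.747.

147.75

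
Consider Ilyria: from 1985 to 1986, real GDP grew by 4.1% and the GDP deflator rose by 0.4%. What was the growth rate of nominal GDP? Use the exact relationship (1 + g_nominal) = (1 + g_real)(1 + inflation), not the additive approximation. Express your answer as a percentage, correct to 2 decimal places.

(1 + g_nom) = (1 + g_real)(1 + π) = 1.0410 × 1.0040 = 1.04516.

4.52%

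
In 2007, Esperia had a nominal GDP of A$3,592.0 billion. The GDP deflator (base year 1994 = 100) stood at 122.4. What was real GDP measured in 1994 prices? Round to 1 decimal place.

A$2,934.6 billion

Real GDP = Nominal / (GDP deflator/100) = 3592.0 / 1.224 = 2934.64.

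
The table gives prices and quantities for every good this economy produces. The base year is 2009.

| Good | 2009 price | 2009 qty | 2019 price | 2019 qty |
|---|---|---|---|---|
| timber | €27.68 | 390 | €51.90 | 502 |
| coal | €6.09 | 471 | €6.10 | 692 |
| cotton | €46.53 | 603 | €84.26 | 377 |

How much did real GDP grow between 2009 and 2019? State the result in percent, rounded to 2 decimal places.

-14.55%

Real GDP 2009 = Nominal GDP 2009 = 27.68·390 + 6.09·471 + 46.53·603 = 41721.18.
Real GDP 2019 (at 2009 prices) = 27.68·502 + 6.09·692 + 46.53·377 = 35651.45.
Real growth = 35651.45/41721.18 − 1 = -0.1455.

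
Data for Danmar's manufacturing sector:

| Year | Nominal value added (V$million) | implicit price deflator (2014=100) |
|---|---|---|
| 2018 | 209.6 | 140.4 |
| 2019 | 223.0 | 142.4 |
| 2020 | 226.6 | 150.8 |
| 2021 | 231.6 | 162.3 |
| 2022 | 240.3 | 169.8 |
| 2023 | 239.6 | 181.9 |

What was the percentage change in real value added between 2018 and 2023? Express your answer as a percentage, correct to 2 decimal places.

-11.77%

Real value added 2018 = 209.6/1.404 = 149.29.
Real value added 2023 = 239.6/1.819 = 131.72.
Change = 131.72/149.29 − 1 = -0.1177.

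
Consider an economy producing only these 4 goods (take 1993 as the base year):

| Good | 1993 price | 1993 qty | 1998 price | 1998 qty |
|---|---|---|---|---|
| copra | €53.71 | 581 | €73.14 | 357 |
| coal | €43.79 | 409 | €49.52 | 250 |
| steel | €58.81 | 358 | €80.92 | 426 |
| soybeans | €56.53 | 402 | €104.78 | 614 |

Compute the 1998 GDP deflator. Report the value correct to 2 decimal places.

Nominal GDP 1998 = 73.14·357 + 49.52·250 + 80.92·426 + 104.78·614 = 137297.82.
Real GDP 1998 (at 1993 prices) = 53.71·357 + 43.79·250 + 58.81·426 + 56.53·614 = 89884.45.
Deflator = Nominal/Real × 100 = 137297.82/89884.45 × 100 = 152.749.

152.75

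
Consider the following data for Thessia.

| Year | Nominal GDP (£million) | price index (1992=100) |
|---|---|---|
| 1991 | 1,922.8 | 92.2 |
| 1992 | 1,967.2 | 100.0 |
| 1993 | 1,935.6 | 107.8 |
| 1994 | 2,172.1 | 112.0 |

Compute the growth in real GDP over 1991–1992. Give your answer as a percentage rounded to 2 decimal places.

-5.67%

Real GDP 1991 = 1922.8/0.922 = 2085.47.
Real GDP 1992 = 1967.2/1.000 = 1967.20.
Change = 1967.20/2085.47 − 1 = -0.0567.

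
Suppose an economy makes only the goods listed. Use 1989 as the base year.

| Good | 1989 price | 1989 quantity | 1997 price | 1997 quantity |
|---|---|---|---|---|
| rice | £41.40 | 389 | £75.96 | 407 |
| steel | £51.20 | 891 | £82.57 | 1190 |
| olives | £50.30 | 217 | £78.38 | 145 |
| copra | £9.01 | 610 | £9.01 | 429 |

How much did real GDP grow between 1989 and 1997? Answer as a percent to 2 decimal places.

13.82%

Real GDP 1989 = Nominal GDP 1989 = 41.40·389 + 51.20·891 + 50.30·217 + 9.01·610 = 78135.00.
Real GDP 1997 (at 1989 prices) = 41.40·407 + 51.20·1190 + 50.30·145 + 9.01·429 = 88936.59.
Real growth = 88936.59/78135.00 − 1 = 0.1382.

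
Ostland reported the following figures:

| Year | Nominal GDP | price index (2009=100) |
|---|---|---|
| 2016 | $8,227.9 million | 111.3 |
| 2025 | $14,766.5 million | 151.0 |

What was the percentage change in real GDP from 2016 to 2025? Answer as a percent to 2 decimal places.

32.28%

Deflate each year: 2016 → 8227.9/1.113 = 7392.54; 2025 → 14766.5/1.510 = 9779.14.
So real GDP changed by 9779.14/7392.54 − 1 = 0.3228, i.e. 32.28%.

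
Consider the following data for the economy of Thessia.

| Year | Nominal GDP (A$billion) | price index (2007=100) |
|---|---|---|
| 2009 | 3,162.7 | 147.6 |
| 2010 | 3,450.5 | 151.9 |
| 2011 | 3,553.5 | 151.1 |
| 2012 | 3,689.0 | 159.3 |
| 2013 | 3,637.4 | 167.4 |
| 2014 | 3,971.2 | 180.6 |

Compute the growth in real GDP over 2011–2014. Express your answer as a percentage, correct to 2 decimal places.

Real GDP 2011 = 3553.5/1.511 = 2351.75.
Real GDP 2014 = 3971.2/1.806 = 2198.89.
Change = 2198.89/2351.75 − 1 = -0.0650.

-6.50%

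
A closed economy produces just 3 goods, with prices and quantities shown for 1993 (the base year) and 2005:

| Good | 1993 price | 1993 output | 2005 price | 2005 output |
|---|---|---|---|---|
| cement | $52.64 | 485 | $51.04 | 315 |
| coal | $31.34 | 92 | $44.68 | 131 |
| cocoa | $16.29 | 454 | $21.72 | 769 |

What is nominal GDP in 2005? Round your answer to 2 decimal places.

Nominal GDP 2005 = Σ (p_2005 × q_2005) = 51.04·315 + 44.68·131 + 21.72·769 = 38633.36.

$38633.36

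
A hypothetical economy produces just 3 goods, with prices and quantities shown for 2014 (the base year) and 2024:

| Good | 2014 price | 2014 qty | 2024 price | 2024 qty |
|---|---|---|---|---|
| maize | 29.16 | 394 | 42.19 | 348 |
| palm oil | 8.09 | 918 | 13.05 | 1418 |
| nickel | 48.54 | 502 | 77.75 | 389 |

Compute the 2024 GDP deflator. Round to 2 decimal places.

Nominal GDP 2024 = 42.19·348 + 13.05·1418 + 77.75·389 = 63431.77.
Real GDP 2024 (at 2014 prices) = 29.16·348 + 8.09·1418 + 48.54·389 = 40501.36.
Deflator = Nominal/Real × 100 = 63431.77/40501.36 × 100 = 156.616.

156.62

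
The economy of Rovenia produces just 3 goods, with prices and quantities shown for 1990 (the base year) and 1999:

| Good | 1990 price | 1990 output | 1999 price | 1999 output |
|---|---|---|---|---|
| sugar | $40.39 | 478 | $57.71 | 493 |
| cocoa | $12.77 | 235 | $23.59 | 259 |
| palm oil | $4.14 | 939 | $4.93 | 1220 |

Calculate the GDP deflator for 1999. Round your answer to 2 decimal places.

Nominal GDP 1999 = 57.71·493 + 23.59·259 + 4.93·1220 = 40575.44.
Real GDP 1999 (at 1990 prices) = 40.39·493 + 12.77·259 + 4.14·1220 = 28270.50.
Deflator = Nominal/Real × 100 = 40575.44/28270.50 × 100 = 143.526.

143.53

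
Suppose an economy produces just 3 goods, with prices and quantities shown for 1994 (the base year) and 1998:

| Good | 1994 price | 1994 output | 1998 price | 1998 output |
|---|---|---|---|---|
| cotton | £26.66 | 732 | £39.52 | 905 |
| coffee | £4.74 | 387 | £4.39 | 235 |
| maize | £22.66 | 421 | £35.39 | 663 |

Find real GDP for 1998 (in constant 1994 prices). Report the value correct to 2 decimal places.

£40264.78

Real GDP 1998 = Σ (p_1994 × q_1998) = 26.66·905 + 4.74·235 + 22.66·663 = 40264.78.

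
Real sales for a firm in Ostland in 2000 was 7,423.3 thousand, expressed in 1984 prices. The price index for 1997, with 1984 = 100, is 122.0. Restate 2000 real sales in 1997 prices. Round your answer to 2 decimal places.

9,056.43 thousand

Real sales in 1997 prices = Real sales in 1984 prices × (P_1997/P_1984) = 7423.3 × 1.220 = 9056.43.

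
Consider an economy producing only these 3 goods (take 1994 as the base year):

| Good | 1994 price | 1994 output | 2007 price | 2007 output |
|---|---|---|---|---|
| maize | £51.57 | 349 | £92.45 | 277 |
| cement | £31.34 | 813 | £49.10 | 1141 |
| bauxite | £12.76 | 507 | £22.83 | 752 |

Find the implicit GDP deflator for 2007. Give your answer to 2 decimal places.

Nominal GDP 2007 = 92.45·277 + 49.10·1141 + 22.83·752 = 98799.91.
Real GDP 2007 (at 1994 prices) = 51.57·277 + 31.34·1141 + 12.76·752 = 59639.35.
Deflator = Nominal/Real × 100 = 98799.91/59639.35 × 100 = 165.662.

165.66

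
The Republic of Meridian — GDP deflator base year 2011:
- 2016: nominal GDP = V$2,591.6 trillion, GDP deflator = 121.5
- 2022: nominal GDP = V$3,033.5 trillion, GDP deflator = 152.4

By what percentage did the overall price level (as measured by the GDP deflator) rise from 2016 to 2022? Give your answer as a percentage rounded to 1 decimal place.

Price-level change = 152.4 / 121.5 − 1 = 0.2543.

25.4%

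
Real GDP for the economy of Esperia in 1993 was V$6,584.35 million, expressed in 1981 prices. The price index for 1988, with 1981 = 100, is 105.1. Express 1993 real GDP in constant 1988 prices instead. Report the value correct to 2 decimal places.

Real GDP in 1988 prices = Real GDP in 1981 prices × (P_1988/P_1981) = 6584.35 × 1.051 = 6920.15.

V$6,920.15 million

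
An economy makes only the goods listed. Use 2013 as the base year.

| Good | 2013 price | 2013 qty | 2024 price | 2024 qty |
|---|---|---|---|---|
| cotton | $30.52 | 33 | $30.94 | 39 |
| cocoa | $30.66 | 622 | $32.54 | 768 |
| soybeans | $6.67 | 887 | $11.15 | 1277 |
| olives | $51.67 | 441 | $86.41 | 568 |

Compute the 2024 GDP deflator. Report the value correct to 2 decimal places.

Nominal GDP 2024 = 30.94·39 + 32.54·768 + 11.15·1277 + 86.41·568 = 89516.81.
Real GDP 2024 (at 2013 prices) = 30.52·39 + 30.66·768 + 6.67·1277 + 51.67·568 = 62603.31.
Deflator = Nominal/Real × 100 = 89516.81/62603.31 × 100 = 142.991.

142.99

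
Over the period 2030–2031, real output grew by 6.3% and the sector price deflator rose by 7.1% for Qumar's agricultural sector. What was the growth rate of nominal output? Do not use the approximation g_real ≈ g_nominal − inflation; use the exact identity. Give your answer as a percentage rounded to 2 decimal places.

(1 + g_nom) = (1 + g_real)(1 + π) = 1.0630 × 1.0710 = 1.13847.

13.85%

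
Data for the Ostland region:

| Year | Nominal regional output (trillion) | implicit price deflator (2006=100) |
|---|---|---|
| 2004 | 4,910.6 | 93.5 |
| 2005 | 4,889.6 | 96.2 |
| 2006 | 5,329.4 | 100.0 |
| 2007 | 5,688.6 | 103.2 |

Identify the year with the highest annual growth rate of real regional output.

2005: real = 4889.6/0.962 = 5082.74; growth vs 2004 (5251.98) = -3.22%.
2006: real = 5329.4/1.000 = 5329.40; growth vs 2005 (5082.74) = 4.85%.
2007: real = 5688.6/1.032 = 5512.21; growth vs 2006 (5329.40) = 3.43%.

2006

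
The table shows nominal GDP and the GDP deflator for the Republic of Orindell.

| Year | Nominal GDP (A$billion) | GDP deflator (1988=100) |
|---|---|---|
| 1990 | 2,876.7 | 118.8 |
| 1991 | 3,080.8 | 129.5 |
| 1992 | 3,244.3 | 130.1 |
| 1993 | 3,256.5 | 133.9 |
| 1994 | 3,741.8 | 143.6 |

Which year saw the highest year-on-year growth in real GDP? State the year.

1991: real = 3080.8/1.295 = 2379.00; growth vs 1990 (2421.46) = -1.75%.
1992: real = 3244.3/1.301 = 2493.70; growth vs 1991 (2379.00) = 4.82%.
1993: real = 3256.5/1.339 = 2432.04; growth vs 1992 (2493.70) = -2.47%.
1994: real = 3741.8/1.436 = 2605.71; growth vs 1993 (2432.04) = 7.14%.

1994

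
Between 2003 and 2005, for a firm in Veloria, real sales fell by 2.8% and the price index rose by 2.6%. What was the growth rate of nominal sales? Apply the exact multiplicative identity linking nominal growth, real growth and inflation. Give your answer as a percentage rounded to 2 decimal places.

-0.27%

(1 + g_nom) = (1 + g_real)(1 + π) = 0.9720 × 1.0260 = 0.99727.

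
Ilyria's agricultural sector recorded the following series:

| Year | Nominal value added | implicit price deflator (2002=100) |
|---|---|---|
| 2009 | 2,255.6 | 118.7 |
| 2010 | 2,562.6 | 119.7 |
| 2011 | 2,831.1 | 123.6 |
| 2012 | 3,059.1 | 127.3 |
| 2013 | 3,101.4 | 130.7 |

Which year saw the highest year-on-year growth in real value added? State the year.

2010

2010: real = 2562.6/1.197 = 2140.85; growth vs 2009 (1900.25) = 12.66%.
2011: real = 2831.1/1.236 = 2290.53; growth vs 2010 (2140.85) = 6.99%.
2012: real = 3059.1/1.273 = 2403.06; growth vs 2011 (2290.53) = 4.91%.
2013: real = 3101.4/1.307 = 2372.92; growth vs 2012 (2403.06) = -1.25%.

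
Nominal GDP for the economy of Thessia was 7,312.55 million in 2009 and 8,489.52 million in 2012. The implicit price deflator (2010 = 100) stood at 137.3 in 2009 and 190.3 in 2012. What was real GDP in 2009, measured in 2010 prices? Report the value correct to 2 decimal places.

Real GDP = Nominal / (implicit price deflator/100) = 7312.55 / 1.373 = 5325.97.

5,325.97 million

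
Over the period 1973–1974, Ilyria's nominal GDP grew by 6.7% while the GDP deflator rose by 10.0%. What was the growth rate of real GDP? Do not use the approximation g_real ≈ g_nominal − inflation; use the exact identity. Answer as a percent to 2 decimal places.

-3.00%

(1 + g_nom) = (1 + g_real)(1 + π), so g_real = 1.0670 / 1.1000 − 1 = -0.03000.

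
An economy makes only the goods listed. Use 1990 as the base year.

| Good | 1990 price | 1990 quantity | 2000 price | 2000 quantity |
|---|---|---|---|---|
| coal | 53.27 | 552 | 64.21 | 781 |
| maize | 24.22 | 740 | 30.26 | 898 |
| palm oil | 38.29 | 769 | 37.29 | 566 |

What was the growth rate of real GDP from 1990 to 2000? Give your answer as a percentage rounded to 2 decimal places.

Real GDP 1990 = Nominal GDP 1990 = 53.27·552 + 24.22·740 + 38.29·769 = 76772.85.
Real GDP 2000 (at 1990 prices) = 53.27·781 + 24.22·898 + 38.29·566 = 85025.57.
Real growth = 85025.57/76772.85 − 1 = 0.1075.

10.75%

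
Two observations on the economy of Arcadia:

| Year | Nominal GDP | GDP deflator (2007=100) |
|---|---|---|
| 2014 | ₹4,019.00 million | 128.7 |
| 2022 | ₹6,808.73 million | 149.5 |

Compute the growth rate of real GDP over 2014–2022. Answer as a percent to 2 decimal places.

Real GDP 2014 = 4019.00 / 1.287 = 3122.77.
Real GDP 2022 = 6808.73 / 1.495 = 4554.33.
Real growth = 4554.33 / 3122.77 − 1 = 0.4584.

45.84%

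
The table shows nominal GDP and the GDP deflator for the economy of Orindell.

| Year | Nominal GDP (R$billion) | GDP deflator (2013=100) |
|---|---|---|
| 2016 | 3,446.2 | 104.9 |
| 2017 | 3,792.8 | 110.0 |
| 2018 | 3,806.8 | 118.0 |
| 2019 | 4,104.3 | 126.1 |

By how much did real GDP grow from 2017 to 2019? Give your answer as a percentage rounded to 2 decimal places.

Real GDP 2017 = 3792.8/1.100 = 3448.00.
Real GDP 2019 = 4104.3/1.261 = 3254.80.
Change = 3254.80/3448.00 − 1 = -0.0560.

-5.60%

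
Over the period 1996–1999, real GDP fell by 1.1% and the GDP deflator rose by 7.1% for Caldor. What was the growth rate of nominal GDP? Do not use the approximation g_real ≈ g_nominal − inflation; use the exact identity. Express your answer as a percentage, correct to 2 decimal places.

(1 + g_nom) = (1 + g_real)(1 + π) = 0.9890 × 1.0710 = 1.05922.

5.92%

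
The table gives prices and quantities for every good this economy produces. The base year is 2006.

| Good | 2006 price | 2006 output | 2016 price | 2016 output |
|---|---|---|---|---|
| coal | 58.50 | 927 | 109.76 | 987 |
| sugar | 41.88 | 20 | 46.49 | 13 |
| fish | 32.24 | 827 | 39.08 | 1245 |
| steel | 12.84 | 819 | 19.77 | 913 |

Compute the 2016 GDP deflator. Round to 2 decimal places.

159.46

Nominal GDP 2016 = 109.76·987 + 46.49·13 + 39.08·1245 + 19.77·913 = 175642.10.
Real GDP 2016 (at 2006 prices) = 58.50·987 + 41.88·13 + 32.24·1245 + 12.84·913 = 110145.66.
Deflator = Nominal/Real × 100 = 175642.10/110145.66 × 100 = 159.463.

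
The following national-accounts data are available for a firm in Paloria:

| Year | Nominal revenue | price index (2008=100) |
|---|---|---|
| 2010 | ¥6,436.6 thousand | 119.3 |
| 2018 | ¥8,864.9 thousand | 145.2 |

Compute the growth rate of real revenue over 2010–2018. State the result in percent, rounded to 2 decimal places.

Deflate each year: 2010 → 6436.6/1.193 = 5395.31; 2018 → 8864.9/1.452 = 6105.30.
So real revenue changed by 6105.30/5395.31 − 1 = 0.1316, i.e. 13.16%.

13.16%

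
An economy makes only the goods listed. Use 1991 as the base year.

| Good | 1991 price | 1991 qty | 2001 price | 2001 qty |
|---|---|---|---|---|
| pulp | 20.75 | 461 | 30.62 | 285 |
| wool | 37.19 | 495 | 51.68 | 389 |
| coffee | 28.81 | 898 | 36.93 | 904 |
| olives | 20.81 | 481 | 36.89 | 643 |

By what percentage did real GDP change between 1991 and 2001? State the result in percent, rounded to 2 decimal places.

-6.34%

Real GDP 1991 = Nominal GDP 1991 = 20.75·461 + 37.19·495 + 28.81·898 + 20.81·481 = 63855.79.
Real GDP 2001 (at 1991 prices) = 20.75·285 + 37.19·389 + 28.81·904 + 20.81·643 = 59805.73.
Real growth = 59805.73/63855.79 − 1 = -0.0634.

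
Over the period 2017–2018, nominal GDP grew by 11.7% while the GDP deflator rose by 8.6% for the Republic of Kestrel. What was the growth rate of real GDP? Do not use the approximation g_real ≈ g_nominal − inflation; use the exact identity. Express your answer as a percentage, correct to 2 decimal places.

(1 + g_nom) = (1 + g_real)(1 + π), so g_real = 1.1170 / 1.0860 − 1 = 0.02855.

2.85%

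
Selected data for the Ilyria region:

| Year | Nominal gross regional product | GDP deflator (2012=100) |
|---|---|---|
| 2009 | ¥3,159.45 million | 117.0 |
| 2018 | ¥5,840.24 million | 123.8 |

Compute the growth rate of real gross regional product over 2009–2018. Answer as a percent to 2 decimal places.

74.70%

Deflate each year: 2009 → 3159.45/1.170 = 2700.38; 2018 → 5840.24/1.238 = 4717.48.
So real gross regional product changed by 4717.48/2700.38 − 1 = 0.7470, i.e. 74.70%.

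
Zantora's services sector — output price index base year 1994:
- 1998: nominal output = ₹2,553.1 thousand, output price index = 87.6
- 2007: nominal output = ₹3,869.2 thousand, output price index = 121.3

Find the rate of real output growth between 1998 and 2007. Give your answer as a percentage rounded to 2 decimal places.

9.45%

Real output 1998 = 2553.1 / 0.876 = 2914.50.
Real output 2007 = 3869.2 / 1.213 = 3189.78.
Real growth = 3189.78 / 2914.50 − 1 = 0.0945.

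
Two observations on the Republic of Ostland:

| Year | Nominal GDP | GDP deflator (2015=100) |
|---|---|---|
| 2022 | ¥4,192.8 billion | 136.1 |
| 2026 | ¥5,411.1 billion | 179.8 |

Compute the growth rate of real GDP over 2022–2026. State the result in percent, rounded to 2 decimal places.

-2.31%

Deflate each year: 2022 → 4192.8/1.361 = 3080.68; 2026 → 5411.1/1.798 = 3009.51.
So real GDP changed by 3009.51/3080.68 − 1 = -0.0231, i.e. -2.31%.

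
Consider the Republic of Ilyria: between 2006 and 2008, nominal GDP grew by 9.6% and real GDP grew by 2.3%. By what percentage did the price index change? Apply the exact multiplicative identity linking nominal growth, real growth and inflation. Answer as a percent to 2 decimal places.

7.14%

(1 + g_nom) = (1 + g_real)(1 + π), so π = 1.0960 / 1.0230 − 1 = 0.07136.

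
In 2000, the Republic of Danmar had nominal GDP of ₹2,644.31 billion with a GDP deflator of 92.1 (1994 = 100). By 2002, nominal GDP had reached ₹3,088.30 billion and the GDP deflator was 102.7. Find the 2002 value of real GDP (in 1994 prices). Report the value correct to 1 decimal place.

Real GDP = Nominal / (GDP deflator/100) = 3088.30 / 1.027 = 3007.11.

₹3,007.1 billion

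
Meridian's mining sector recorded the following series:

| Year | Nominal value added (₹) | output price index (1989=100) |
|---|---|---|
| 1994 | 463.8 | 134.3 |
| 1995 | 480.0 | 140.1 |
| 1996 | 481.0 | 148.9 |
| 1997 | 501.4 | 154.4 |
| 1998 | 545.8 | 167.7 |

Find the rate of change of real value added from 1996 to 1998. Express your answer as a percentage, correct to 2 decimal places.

0.75%

Real value added 1996 = 481.0/1.489 = 323.04.
Real value added 1998 = 545.8/1.677 = 325.46.
Change = 325.46/323.04 − 1 = 0.0075.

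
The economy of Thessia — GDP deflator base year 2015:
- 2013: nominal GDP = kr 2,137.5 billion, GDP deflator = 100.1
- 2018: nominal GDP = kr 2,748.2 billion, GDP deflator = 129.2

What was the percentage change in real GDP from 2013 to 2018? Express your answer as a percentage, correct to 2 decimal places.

-0.39%

Deflate each year: 2013 → 2137.5/1.001 = 2135.36; 2018 → 2748.2/1.292 = 2127.09.
So real GDP changed by 2127.09/2135.36 − 1 = -0.0039, i.e. -0.39%.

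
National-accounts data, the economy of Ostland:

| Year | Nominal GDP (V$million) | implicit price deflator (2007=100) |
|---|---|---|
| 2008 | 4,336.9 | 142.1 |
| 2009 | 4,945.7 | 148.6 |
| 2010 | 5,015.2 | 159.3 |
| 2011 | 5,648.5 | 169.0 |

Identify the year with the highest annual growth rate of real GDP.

2009: real = 4945.7/1.486 = 3328.20; growth vs 2008 (3052.01) = 9.05%.
2010: real = 5015.2/1.593 = 3148.27; growth vs 2009 (3328.20) = -5.41%.
2011: real = 5648.5/1.690 = 3342.31; growth vs 2010 (3148.27) = 6.16%.

2009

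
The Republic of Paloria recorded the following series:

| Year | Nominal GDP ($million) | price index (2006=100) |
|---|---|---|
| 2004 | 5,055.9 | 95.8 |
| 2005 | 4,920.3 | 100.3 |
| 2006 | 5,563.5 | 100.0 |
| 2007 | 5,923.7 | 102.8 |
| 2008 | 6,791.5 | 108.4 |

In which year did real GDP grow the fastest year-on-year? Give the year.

2006

2005: real = 4920.3/1.003 = 4905.58; growth vs 2004 (5277.56) = -7.05%.
2006: real = 5563.5/1.000 = 5563.50; growth vs 2005 (4905.58) = 13.41%.
2007: real = 5923.7/1.028 = 5762.35; growth vs 2006 (5563.50) = 3.57%.
2008: real = 6791.5/1.084 = 6265.22; growth vs 2007 (5762.35) = 8.73%.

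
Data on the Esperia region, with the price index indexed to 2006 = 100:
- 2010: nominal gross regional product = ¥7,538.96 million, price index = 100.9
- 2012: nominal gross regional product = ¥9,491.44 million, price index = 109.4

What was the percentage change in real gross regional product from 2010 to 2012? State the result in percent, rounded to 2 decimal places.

Real gross regional product 2010 = 7538.96 / 1.009 = 7471.71.
Real gross regional product 2012 = 9491.44 / 1.094 = 8675.90.
Real growth = 8675.90 / 7471.71 − 1 = 0.1612.

16.12%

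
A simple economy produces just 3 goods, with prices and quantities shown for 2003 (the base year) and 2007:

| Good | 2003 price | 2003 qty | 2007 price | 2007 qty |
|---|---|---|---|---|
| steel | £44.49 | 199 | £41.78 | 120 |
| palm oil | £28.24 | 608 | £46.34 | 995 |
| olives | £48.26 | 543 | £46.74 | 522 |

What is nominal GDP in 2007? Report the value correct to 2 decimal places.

£75520.18

Nominal GDP 2007 = Σ (p_2007 × q_2007) = 41.78·120 + 46.34·995 + 46.74·522 = 75520.18.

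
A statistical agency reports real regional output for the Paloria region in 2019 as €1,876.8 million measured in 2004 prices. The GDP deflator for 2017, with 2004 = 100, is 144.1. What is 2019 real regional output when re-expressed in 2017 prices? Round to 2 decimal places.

Real regional output in 2017 prices = Real regional output in 2004 prices × (P_2017/P_2004) = 1876.8 × 1.441 = 2704.47.

€2,704.47 million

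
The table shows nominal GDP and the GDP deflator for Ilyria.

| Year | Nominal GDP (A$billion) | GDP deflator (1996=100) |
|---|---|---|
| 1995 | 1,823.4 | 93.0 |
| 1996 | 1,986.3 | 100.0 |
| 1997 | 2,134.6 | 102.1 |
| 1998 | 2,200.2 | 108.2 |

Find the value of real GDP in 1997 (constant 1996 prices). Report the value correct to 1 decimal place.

Real GDP 1997 = 2134.6 / 1.021 = 2090.70.

A$2,090.7 billion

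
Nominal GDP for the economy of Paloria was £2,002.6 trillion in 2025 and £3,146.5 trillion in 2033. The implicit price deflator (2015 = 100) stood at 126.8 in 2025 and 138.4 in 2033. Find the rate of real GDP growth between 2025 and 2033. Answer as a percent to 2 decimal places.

43.95%

Real GDP 2025 = 2002.6 / 1.268 = 1579.34.
Real GDP 2033 = 3146.5 / 1.384 = 2273.48.
Real growth = 2273.48 / 1579.34 − 1 = 0.4395.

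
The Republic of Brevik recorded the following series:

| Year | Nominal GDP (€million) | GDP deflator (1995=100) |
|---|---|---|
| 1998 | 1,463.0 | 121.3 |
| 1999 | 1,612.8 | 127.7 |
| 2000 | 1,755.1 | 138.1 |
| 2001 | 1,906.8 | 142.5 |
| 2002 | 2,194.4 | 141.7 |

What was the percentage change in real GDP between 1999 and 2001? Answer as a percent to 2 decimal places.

5.95%

Real GDP 1999 = 1612.8/1.277 = 1262.96.
Real GDP 2001 = 1906.8/1.425 = 1338.11.
Change = 1338.11/1262.96 − 1 = 0.0595.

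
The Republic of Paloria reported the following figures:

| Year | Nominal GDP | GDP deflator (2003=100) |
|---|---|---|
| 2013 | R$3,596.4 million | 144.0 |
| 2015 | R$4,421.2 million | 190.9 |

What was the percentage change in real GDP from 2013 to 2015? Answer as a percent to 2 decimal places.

Deflate each year: 2013 → 3596.4/1.440 = 2497.50; 2015 → 4421.2/1.909 = 2315.98.
So real GDP changed by 2315.98/2497.50 − 1 = -0.0727, i.e. -7.27%.

-7.27%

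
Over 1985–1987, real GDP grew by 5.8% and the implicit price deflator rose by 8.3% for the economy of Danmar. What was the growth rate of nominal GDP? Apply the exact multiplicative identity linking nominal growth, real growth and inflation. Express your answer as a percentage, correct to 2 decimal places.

(1 + g_nom) = (1 + g_real)(1 + π) = 1.0580 × 1.0830 = 1.14581.

14.58%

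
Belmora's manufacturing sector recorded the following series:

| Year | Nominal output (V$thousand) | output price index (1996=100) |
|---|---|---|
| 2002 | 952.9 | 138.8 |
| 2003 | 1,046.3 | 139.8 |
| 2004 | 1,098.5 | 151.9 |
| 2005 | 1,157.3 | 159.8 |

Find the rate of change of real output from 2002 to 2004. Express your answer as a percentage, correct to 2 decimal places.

5.34%

Real output 2002 = 952.9/1.388 = 686.53.
Real output 2004 = 1098.5/1.519 = 723.17.
Change = 723.17/686.53 − 1 = 0.0534.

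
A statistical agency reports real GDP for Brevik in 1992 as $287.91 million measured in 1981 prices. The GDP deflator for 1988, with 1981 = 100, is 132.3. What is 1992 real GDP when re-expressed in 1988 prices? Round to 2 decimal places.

$380.90 million

Real GDP in 1988 prices = Real GDP in 1981 prices × (P_1988/P_1981) = 287.91 × 1.323 = 380.90.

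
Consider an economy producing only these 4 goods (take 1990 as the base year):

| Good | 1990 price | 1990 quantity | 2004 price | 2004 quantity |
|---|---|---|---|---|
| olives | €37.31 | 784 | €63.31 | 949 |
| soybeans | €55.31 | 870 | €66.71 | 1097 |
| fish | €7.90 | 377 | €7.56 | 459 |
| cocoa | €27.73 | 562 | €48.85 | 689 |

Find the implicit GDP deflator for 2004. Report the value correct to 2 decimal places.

Nominal GDP 2004 = 63.31·949 + 66.71·1097 + 7.56·459 + 48.85·689 = 170389.75.
Real GDP 2004 (at 1990 prices) = 37.31·949 + 55.31·1097 + 7.90·459 + 27.73·689 = 118814.33.
Deflator = Nominal/Real × 100 = 170389.75/118814.33 × 100 = 143.408.

143.41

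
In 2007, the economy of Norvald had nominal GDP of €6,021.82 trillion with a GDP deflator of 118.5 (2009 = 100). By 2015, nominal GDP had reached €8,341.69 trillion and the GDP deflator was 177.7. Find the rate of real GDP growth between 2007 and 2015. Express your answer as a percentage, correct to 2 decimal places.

Deflate each year: 2007 → 6021.82/1.185 = 5081.70; 2015 → 8341.69/1.777 = 4694.25.
So real GDP changed by 4694.25/5081.70 − 1 = -0.0762, i.e. -7.62%.

-7.62%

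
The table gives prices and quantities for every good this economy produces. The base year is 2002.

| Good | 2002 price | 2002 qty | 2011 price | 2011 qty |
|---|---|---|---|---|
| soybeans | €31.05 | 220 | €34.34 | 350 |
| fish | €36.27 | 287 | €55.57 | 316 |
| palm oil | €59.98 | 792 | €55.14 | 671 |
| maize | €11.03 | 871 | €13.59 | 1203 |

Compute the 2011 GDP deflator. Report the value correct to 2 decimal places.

Nominal GDP 2011 = 34.34·350 + 55.57·316 + 55.14·671 + 13.59·1203 = 82926.83.
Real GDP 2011 (at 2002 prices) = 31.05·350 + 36.27·316 + 59.98·671 + 11.03·1203 = 75844.49.
Deflator = Nominal/Real × 100 = 82926.83/75844.49 × 100 = 109.338.

109.34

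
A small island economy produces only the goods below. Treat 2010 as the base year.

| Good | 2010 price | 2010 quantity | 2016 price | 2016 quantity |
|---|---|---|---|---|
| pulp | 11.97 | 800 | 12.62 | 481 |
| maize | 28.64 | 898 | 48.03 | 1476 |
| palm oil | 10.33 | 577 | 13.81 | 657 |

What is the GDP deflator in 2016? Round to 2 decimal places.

156.95

Nominal GDP 2016 = 12.62·481 + 48.03·1476 + 13.81·657 = 86035.67.
Real GDP 2016 (at 2010 prices) = 11.97·481 + 28.64·1476 + 10.33·657 = 54817.02.
Deflator = Nominal/Real × 100 = 86035.67/54817.02 × 100 = 156.951.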